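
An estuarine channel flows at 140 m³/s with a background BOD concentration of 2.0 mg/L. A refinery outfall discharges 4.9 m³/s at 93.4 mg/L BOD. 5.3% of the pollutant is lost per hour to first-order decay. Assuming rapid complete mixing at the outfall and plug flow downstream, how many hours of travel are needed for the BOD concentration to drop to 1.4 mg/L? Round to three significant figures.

23.7 h

Conservation of mass: C = (140.0·2.000 + 4.900·93.40) / 144.9 = 737.7/144.9 = 5.091 mg/L.
5.3%/h lost → k = −ln(1 − 0.053) = 0.05446 h⁻¹.
5.091·exp(−k·t) = 1.4 → t = ln(5.091/1.4)/k = 85340 s = 23.71 h.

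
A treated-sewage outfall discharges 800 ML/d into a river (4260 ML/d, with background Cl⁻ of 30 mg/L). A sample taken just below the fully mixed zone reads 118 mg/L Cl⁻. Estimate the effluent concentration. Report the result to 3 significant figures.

Mass balance: 4260·30.00 + 800.0·Cₑ = 5060·118.0
→ Cₑ = (5060·118.0 − 4260·30.00) / 800.0 = 586.6 mg/L.

587 mg/L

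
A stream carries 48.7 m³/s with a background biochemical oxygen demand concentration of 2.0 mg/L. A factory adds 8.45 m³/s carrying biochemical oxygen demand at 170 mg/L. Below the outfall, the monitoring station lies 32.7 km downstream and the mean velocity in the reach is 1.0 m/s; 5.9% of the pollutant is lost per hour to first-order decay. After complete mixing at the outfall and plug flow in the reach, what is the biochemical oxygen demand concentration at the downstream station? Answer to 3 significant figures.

Mixed concentration C = ΣQC/ΣQ = (48.70·2.000 + 8.450·170.0) / 57.15 = 1534/57.15 = 26.84 mg/L.
Travel time t = 32.7·1000 / 1.0 = 32700 s = 9.083 h.
5.9%/h lost → k = −ln(1 − 0.059) = 0.06081 h⁻¹.
First-order decay: C = 26.84·exp(−k·t) = 26.84·0.5756 = 15.45 mg/L.

15.4 mg/L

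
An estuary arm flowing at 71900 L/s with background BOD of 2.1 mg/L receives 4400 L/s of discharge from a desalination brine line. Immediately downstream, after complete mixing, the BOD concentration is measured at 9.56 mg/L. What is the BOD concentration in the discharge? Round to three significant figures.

Mass balance: 71900·2.100 + 4400·Cₑ = 76300·9.560
→ Cₑ = (76300·9.560 − 71900·2.100) / 4400 = 131.5 mg/L.

131 mg/L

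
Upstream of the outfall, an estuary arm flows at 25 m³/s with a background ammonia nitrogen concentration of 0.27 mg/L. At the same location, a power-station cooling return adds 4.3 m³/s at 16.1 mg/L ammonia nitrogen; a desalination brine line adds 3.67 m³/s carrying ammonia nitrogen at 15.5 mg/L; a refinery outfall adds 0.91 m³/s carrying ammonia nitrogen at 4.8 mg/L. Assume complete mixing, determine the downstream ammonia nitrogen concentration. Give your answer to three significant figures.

Mass balance: C = (25.00·0.2700 + 4.300·16.10 + 3.670·15.50 + 0.9100·4.800) / 33.88 = 137.2/33.88 = 4.051 mg/L.

4.05 mg/L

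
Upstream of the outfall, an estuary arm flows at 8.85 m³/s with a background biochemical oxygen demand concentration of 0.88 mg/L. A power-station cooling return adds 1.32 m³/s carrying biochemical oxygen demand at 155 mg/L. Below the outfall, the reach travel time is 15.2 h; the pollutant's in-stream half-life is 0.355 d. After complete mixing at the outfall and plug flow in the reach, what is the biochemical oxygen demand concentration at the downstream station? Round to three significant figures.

6.06 mg/L

Flow-weighted average: C = (8.850·0.8800 + 1.320·155.0) / 10.17 = 212.4/10.17 = 20.88 mg/L.
Half-life 0.355 d → k = ln 2 / 0.355 = 1.953 d⁻¹.
Applying C = C₀e^(−kt): 20.88 × 0.2904 = 6.064 mg/L.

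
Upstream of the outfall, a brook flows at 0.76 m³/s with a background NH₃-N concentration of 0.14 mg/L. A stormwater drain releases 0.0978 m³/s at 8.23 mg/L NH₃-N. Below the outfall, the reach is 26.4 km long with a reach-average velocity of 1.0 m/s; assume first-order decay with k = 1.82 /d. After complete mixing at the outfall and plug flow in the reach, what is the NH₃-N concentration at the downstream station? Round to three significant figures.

0.609 mg/L

Flow-weighted average: C = (0.7600·0.1400 + 0.09780·8.230) / 0.8578 = 0.9113/0.8578 = 1.062 mg/L.
Travel time t = 26.4·1000 / 1.0 = 26400 s = 7.333 h.
First-order decay: C = 1.062·exp(−k·t) = 1.062·0.5734 = 0.6092 mg/L.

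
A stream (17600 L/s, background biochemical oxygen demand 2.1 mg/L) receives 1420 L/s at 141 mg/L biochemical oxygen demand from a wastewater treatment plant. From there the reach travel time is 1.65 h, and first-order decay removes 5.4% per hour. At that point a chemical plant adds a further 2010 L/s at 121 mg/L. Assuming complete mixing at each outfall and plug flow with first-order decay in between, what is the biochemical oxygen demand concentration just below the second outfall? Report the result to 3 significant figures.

21.9 mg/L

Conservation of mass: C = (17600·2.100 + 1420·141.0) / 19020 = 237200/19020 = 12.47 mg/L; combined flow 19020 L/s.
5.4%/h lost → k = −ln(1 − 0.054) = 0.05551 h⁻¹.
First-order decay: C = 12.47·exp(−k·t) = 12.47·0.9125 = 11.38 mg/L.
At the second outfall, C = (19020·11.38 + 2010·121.0) / (19020 + 2010) = 21.86 mg/L.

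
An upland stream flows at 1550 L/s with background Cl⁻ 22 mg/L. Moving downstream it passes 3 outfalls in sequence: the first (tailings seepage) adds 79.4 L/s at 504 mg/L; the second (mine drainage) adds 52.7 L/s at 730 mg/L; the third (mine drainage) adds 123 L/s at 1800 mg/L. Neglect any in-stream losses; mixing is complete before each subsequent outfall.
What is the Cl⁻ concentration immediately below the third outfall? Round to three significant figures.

Outfall 1: combined Q = 1629 L/s; C = (1550·22.00 + 79.40·504.0)/1629 = 45.49 mg/L.
Outfall 2: combined Q = 1682 L/s; C = (1629·45.49 + 52.70·730.0)/1682 = 66.93 mg/L.
Outfall 3: combined Q = 1805 L/s; C = (1682·66.93 + 123.0·1800)/1805 = 185.0 mg/L.

185 mg/L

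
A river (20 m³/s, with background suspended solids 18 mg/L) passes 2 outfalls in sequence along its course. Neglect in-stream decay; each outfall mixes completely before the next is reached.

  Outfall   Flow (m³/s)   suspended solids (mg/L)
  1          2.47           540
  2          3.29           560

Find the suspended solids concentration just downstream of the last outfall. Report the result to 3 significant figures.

137 mg/L

Below outfall 1: Q → 22.47 m³/s, C = (20.00·18.00 + 2.470·540.0)/22.47 = 75.38 mg/L.
Below outfall 2: Q → 25.76 m³/s, C = (22.47·75.38 + 3.290·560.0)/25.76 = 137.3 mg/L.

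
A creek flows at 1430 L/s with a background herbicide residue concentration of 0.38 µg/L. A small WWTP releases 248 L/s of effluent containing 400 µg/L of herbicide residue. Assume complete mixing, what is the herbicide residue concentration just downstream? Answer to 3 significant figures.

59.4 µg/L

Conservation of mass: C = (1430·0.3800 + 248.0·400.0) / 1678 = 99740/1678 = 59.44 µg/L.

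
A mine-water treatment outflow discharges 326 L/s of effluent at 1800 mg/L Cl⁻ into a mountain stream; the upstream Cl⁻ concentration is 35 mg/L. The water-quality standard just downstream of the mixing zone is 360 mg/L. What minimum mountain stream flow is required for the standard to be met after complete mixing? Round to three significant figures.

1440 L/s

Set C_mix = 360: (Q·35.00 + 326.0·1800) / (Q + 326.0) = 360
→ Q = 326.0·(1800 − 360)/(360 − 35.00) = 1444 L/s.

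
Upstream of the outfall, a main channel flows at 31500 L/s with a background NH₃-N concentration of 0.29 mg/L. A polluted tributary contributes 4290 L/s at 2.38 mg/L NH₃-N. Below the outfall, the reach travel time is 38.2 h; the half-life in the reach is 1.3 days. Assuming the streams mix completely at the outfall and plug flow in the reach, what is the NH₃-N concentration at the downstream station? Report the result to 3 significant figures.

Flow-weighted average: C = (31500·0.2900 + 4290·2.380) / 35790 = 19350/35790 = 0.5405 mg/L.
Half-life 1.3 d → k = ln 2 / 1.3 = 0.5332 d⁻¹.
Applying C = C₀e^(−kt): 0.5405 × 0.4280 = 0.2313 mg/L.

0.231 mg/L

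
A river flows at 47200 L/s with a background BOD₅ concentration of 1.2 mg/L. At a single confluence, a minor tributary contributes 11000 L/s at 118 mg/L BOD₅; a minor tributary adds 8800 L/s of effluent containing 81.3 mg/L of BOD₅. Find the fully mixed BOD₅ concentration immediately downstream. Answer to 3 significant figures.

After mixing, C = (47200·1.200 + 11000·118.0 + 8800·81.30) / 67000 = 2070000/67000 = 30.90 mg/L.

30.9 mg/L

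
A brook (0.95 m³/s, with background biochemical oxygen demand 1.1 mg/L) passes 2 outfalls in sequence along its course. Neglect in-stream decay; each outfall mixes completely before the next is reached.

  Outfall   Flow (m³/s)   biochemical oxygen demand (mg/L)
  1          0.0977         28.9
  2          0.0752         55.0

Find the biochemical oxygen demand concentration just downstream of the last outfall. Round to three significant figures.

7.13 mg/L

After outfall 1: Q = 0.9500 + 0.09770 = 1.048 m³/s; C = (0.9500·1.100 + 0.09770·28.90)/1.048 = 3.692 mg/L.
After outfall 2: Q = 1.048 + 0.07520 = 1.123 m³/s; C = (1.048·3.692 + 0.07520·55.00)/1.123 = 7.128 mg/L.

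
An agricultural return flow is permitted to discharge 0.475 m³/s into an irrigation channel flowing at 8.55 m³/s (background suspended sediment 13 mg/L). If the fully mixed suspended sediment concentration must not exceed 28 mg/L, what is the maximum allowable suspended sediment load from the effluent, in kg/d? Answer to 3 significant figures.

12200 kg/d

Mass balance at the limit: 8.550·13.00 + 0.4750·Cₑ = 9.025·28 → Cₑ = 298.0 mg/L.
Load = 0.4750 m³/s × 298.0 g/m³ × 86 400 s/d = 12230 kg/d.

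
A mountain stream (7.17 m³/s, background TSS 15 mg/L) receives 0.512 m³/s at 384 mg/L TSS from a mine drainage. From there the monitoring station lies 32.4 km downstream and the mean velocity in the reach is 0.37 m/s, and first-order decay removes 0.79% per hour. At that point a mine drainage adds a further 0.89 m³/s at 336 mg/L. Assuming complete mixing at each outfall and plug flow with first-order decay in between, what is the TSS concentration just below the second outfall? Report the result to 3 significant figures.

64.1 mg/L

After mixing, C = (7.170·15.00 + 0.5120·384.0) / 7.682 = 304.2/7.682 = 39.59 mg/L; combined flow 7.682 m³/s.
Travel time t = 32.4·1000 / 0.37 = 87570 s = 24.32 h.
0.79%/h lost → k = −ln(1 − 0.0079) = 0.007931 h⁻¹.
Applying C = C₀e^(−kt): 39.59 × 0.8245 = 32.65 mg/L.
At the second outfall, C = (7.682·32.65 + 0.8900·336.0) / (7.682 + 0.8900) = 64.14 mg/L.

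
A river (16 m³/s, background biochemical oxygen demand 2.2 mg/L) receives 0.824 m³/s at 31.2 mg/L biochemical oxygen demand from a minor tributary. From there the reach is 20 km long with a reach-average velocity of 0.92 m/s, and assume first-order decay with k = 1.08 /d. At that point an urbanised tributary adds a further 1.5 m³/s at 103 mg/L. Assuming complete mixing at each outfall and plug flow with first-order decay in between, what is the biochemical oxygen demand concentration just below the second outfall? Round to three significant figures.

11.0 mg/L

Mass balance: C = (16.00·2.200 + 0.8240·31.20) / 16.82 = 60.91/16.82 = 3.620 mg/L; combined flow 16.82 m³/s.
Travel time t = 20·1000 / 0.92 = 21740 s = 6.039 h.
After decay, C = 3.620 × e^(−kt) = 3.620 × 0.7621 = 2.759 mg/L.
Second outfall: C = (16.82·2.759 + 1.500·103.0)/18.32 = 10.96 mg/L.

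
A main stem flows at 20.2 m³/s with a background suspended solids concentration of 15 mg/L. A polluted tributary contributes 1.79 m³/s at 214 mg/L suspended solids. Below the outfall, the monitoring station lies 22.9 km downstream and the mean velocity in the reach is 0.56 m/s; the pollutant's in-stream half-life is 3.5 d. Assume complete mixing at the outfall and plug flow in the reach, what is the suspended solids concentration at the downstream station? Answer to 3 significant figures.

28.4 mg/L

After mixing, C = (20.20·15.00 + 1.790·214.0) / 21.99 = 686.1/21.99 = 31.20 mg/L.
Travel time t = 22.9·1000 / 0.56 = 40890 s = 11.36 h.
Half-life 3.5 d → k = ln 2 / 3.5 = 0.1980 d⁻¹.
Decay over the reach: 31.20·exp(−kt) = 31.20·0.9105 = 28.41 mg/L.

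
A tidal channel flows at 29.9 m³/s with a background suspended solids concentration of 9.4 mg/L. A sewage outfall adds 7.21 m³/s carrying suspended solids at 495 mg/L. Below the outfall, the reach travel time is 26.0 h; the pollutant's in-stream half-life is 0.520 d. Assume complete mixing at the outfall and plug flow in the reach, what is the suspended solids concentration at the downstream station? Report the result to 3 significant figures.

24.5 mg/L

After mixing, C = (29.90·9.400 + 7.210·495.0) / 37.11 = 3850/37.11 = 103.7 mg/L.
Half-life 0.520 d → k = ln 2 / 0.520 = 1.333 d⁻¹.
Applying C = C₀e^(−kt): 103.7 × 0.2360 = 24.48 mg/L.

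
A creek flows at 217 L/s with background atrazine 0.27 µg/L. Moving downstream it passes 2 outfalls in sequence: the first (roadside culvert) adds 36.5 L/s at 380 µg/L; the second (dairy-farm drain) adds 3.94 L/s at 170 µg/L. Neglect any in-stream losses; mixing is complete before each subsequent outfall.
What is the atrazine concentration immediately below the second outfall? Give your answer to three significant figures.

Outfall 1: combined Q = 253.5 L/s; C = (217.0·0.2700 + 36.50·380.0)/253.5 = 54.95 µg/L.
Outfall 2: combined Q = 257.4 L/s; C = (253.5·54.95 + 3.940·170.0)/257.4 = 56.71 µg/L.

56.7 µg/L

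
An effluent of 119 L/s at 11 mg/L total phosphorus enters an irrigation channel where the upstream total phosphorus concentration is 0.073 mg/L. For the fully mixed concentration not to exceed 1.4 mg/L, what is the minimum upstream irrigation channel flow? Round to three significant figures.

861 L/s

Set C_mix = 1.4: (Q·0.07300 + 119.0·11.00) / (Q + 119.0) = 1.4
→ Q = 119.0·(11.00 − 1.4)/(1.4 − 0.07300) = 860.9 L/s.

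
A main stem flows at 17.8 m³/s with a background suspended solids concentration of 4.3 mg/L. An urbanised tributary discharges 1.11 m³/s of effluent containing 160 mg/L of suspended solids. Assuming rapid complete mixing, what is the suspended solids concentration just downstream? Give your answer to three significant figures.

13.4 mg/L

Flow-weighted average: C = (17.80·4.300 + 1.110·160.0) / 18.91 = 254.1/18.91 = 13.44 mg/L.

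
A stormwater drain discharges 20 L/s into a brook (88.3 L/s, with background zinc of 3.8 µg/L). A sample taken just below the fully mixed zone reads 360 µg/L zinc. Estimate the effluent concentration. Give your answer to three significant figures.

1930 µg/L

Mass balance: 88.30·3.800 + 20.00·Cₑ = 108.3·360.0
→ Cₑ = (108.3·360.0 − 88.30·3.800) / 20.00 = 1933 µg/L.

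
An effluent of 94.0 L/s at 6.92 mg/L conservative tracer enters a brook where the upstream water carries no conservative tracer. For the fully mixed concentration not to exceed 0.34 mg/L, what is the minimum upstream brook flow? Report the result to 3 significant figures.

Set C_mix = 0.34: (Q·0 + 94.00·6.920) / (Q + 94.00) = 0.34
→ Q = 94.00·(6.920 − 0.34)/(0.34 − 0) = 1819 L/s.

1820 L/s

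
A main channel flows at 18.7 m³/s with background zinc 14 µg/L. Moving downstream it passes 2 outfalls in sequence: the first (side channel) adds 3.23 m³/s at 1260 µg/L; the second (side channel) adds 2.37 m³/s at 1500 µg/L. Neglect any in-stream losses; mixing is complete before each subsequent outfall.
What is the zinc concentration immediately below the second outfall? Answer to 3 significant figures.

325 µg/L

Outfall 1: combined Q = 21.93 m³/s; C = (18.70·14.00 + 3.230·1260)/21.93 = 197.5 µg/L.
Outfall 2: combined Q = 24.30 m³/s; C = (21.93·197.5 + 2.370·1500)/24.30 = 324.6 µg/L.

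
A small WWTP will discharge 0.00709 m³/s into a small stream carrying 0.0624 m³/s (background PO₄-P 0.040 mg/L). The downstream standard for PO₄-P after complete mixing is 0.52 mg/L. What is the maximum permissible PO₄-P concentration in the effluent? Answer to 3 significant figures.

At the limit, (Qr·Cr + Qe·Cₑ)/(Qr + Qe) = 0.52:
Cₑ = (0.06949·0.52 − 0.06240·0.04000) / 0.007090 = 4.745 mg/L.

4.74 mg/L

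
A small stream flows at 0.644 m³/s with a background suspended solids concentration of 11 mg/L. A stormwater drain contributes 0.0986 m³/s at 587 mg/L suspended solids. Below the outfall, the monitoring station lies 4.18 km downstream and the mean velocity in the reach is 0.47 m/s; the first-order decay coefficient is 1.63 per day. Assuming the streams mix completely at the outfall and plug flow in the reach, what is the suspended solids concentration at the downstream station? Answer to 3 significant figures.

74.0 mg/L

Flow-weighted average: C = (0.6440·11.00 + 0.09860·587.0) / 0.7426 = 64.96/0.7426 = 87.48 mg/L.
Travel time t = 4.18·1000 / 0.47 = 8894 s = 2.470 h.
First-order decay: C = 87.48·exp(−k·t) = 87.48·0.8455 = 73.97 mg/L.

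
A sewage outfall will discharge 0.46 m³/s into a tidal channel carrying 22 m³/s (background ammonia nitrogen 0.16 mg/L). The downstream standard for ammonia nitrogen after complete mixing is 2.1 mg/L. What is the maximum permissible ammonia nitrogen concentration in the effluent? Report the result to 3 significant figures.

94.9 mg/L

At the limit, (Qr·Cr + Qe·Cₑ)/(Qr + Qe) = 2.1:
Cₑ = (22.46·2.1 − 22.00·0.1600) / 0.4600 = 94.88 mg/L.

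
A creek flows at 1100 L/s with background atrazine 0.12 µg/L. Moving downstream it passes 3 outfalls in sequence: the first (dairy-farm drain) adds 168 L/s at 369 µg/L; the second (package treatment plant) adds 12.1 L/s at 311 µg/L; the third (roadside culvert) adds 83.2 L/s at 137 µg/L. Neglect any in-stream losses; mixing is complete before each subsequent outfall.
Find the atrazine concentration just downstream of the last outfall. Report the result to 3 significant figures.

Outfall 1: combined Q = 1268 L/s; C = (1100·0.1200 + 168.0·369.0)/1268 = 48.99 µg/L.
Outfall 2: combined Q = 1280 L/s; C = (1268·48.99 + 12.10·311.0)/1280 = 51.47 µg/L.
Outfall 3: combined Q = 1363 L/s; C = (1280·51.47 + 83.20·137.0)/1363 = 56.69 µg/L.

56.7 µg/L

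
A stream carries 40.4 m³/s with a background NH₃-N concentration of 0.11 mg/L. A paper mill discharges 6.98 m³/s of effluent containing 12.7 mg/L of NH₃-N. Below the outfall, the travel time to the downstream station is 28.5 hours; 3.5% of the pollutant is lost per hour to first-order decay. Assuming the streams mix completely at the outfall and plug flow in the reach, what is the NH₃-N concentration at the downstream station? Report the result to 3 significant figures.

0.712 mg/L

Mixed concentration C = ΣQC/ΣQ = (40.40·0.1100 + 6.980·12.70) / 47.38 = 93.09/47.38 = 1.965 mg/L.
3.5%/h lost → k = −ln(1 − 0.035) = 0.03563 h⁻¹.
Applying C = C₀e^(−kt): 1.965 × 0.3623 = 0.7118 mg/L.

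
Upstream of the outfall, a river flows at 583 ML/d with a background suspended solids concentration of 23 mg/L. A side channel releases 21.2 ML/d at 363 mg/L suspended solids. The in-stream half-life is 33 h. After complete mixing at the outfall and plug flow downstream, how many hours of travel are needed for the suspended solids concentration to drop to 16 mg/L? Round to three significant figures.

Mass balance: C = (583.0·23.00 + 21.20·363.0) / 604.2 = 21100/604.2 = 34.93 mg/L.
Half-life 33 h → k = ln 2 / 33 = 0.02100 h⁻¹ = 0.5041 d⁻¹.
34.93·exp(−k·t) = 16 → t = ln(34.93/16)/k = 133800 s = 37.17 h.

37.2 h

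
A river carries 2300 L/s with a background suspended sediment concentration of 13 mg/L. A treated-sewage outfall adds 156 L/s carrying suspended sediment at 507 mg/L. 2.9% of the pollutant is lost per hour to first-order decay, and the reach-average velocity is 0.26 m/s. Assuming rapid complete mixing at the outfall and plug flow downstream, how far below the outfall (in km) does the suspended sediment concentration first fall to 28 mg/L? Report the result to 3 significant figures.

14.6 km

Mixed concentration C = ΣQC/ΣQ = (2300·13.00 + 156.0·507.0) / 2456 = 109000/2456 = 44.38 mg/L.
2.9%/h lost → k = −ln(1 − 0.029) = 0.02943 h⁻¹.
Set 44.38·exp(−k·t) = 28 → t = ln(44.38/28)/k = 56340 s = 15.65 h.
Distance = v·t = 0.26·56340 = 14650 m = 14.65 km.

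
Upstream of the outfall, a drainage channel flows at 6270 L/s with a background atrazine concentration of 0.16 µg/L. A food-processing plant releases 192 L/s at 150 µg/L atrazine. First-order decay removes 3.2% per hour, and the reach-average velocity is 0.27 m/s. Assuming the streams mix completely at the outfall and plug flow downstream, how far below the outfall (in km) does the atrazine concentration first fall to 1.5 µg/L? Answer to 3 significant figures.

Mixed concentration C = ΣQC/ΣQ = (6270·0.1600 + 192.0·150.0) / 6462 = 29800/6462 = 4.612 µg/L.
3.2%/h lost → k = −ln(1 − 0.032) = 0.03252 h⁻¹.
Set 4.612·exp(−k·t) = 1.5 → t = ln(4.612/1.5)/k = 124300 s = 34.54 h.
Distance = v·t = 0.27·124300 = 33570 m = 33.57 km.

33.6 km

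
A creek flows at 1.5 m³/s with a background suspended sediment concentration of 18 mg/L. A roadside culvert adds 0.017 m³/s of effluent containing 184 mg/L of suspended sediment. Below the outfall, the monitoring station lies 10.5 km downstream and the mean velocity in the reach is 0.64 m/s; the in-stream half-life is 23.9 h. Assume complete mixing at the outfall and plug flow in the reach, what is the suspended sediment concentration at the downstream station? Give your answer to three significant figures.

Mixed concentration C = ΣQC/ΣQ = (1.500·18.00 + 0.01700·184.0) / 1.517 = 30.13/1.517 = 19.86 mg/L.
Travel time t = 10.5·1000 / 0.64 = 16410 s = 4.557 h.
Half-life 23.9 h → k = ln 2 / 23.9 = 0.02900 h⁻¹ = 0.6960 d⁻¹.
After decay, C = 19.86 × e^(−kt) = 19.86 × 0.8762 = 17.40 mg/L.

17.4 mg/L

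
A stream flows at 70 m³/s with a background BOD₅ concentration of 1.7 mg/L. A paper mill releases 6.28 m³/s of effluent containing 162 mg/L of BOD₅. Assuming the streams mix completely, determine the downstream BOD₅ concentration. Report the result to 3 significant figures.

14.9 mg/L

Mixed concentration C = ΣQC/ΣQ = (70.00·1.700 + 6.280·162.0) / 76.28 = 1136/76.28 = 14.90 mg/L.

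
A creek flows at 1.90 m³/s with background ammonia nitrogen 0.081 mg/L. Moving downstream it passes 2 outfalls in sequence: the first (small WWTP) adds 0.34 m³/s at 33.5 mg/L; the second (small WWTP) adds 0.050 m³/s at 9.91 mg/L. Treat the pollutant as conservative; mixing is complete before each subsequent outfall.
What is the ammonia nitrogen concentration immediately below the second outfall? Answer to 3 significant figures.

5.26 mg/L

Below outfall 1: Q → 2.240 m³/s, C = (1.900·0.08100 + 0.3400·33.50)/2.240 = 5.154 mg/L.
Below outfall 2: Q → 2.290 m³/s, C = (2.240·5.154 + 0.05000·9.910)/2.290 = 5.257 mg/L.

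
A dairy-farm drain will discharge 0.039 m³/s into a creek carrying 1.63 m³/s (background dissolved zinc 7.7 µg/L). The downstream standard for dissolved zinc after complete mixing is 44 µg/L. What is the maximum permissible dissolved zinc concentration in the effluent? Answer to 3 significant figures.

1560 µg/L

At the limit, (Qr·Cr + Qe·Cₑ)/(Qr + Qe) = 44:
Cₑ = (1.669·44 − 1.630·7.700) / 0.03900 = 1561 µg/L.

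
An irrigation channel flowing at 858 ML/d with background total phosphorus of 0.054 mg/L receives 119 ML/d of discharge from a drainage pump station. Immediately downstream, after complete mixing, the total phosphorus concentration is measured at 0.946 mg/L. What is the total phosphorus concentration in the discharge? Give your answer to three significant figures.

7.38 mg/L

Mass balance: 858.0·0.05400 + 119.0·Cₑ = 977.0·0.9460
→ Cₑ = (977.0·0.9460 − 858.0·0.05400) / 119.0 = 7.377 mg/L.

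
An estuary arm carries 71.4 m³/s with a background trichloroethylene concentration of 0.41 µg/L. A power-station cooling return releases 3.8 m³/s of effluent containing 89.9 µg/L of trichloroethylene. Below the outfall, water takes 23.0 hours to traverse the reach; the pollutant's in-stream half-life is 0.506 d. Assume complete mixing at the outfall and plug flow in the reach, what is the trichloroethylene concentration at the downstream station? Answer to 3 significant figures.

1.33 µg/L

Conservation of mass: C = (71.40·0.4100 + 3.800·89.90) / 75.20 = 370.9/75.20 = 4.932 µg/L.
Half-life 0.506 d → k = ln 2 / 0.506 = 1.370 d⁻¹.
Decay over the reach: 4.932·exp(−kt) = 4.932·0.2691 = 1.327 µg/L.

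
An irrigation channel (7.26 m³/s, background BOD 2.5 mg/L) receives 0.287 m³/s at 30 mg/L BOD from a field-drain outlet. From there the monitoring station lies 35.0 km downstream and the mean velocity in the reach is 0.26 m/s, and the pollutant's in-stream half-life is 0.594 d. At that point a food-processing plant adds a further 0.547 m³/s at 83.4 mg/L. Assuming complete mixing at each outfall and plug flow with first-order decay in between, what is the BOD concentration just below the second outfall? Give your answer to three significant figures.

Mixed concentration C = ΣQC/ΣQ = (7.260·2.500 + 0.2870·30.00) / 7.547 = 26.76/7.547 = 3.546 mg/L; combined flow 7.547 m³/s.
Travel time t = 35.0·1000 / 0.26 = 134600 s = 37.39 h.
Half-life 0.594 d → k = ln 2 / 0.594 = 1.167 d⁻¹.
First-order decay: C = 3.546·exp(−k·t) = 3.546·0.1623 = 0.5756 mg/L.
At the second outfall, C = (7.547·0.5756 + 0.5470·83.40) / (7.547 + 0.5470) = 6.173 mg/L.

6.17 mg/L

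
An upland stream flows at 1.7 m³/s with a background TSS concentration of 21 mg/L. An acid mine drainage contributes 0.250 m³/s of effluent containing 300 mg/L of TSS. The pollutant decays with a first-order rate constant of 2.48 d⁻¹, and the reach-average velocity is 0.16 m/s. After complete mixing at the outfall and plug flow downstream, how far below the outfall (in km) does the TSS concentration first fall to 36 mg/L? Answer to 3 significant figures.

2.54 km

After mixing, C = (1.700·21.00 + 0.2500·300.0) / 1.950 = 110.7/1.950 = 56.77 mg/L.
Set 56.77·exp(−k·t) = 36 → t = ln(56.77/36)/k = 15870 s = 4.408 h.
Distance = v·t = 0.16·15870 = 2539 m = 2.539 km.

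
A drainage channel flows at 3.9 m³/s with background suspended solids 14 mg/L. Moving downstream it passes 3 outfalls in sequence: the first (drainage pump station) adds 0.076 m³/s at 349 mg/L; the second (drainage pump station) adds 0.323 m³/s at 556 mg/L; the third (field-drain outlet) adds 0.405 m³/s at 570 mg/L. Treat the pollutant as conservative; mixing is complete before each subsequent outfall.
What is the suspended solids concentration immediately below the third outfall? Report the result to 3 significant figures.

104 mg/L

After outfall 1: Q = 3.900 + 0.07600 = 3.976 m³/s; C = (3.900·14.00 + 0.07600·349.0)/3.976 = 20.40 mg/L.
After outfall 2: Q = 3.976 + 0.3230 = 4.299 m³/s; C = (3.976·20.40 + 0.3230·556.0)/4.299 = 60.64 mg/L.
After outfall 3: Q = 4.299 + 0.4050 = 4.704 m³/s; C = (4.299·60.64 + 0.4050·570.0)/4.704 = 104.5 mg/L.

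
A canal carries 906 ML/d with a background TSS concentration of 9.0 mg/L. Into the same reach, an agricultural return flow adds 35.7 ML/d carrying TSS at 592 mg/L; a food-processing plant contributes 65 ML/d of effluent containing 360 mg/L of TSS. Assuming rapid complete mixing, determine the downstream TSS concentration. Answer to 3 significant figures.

Mixed concentration C = ΣQC/ΣQ = (906.0·9.000 + 35.70·592.0 + 65.00·360.0) / 1007 = 52690/1007 = 52.34 mg/L.

52.3 mg/L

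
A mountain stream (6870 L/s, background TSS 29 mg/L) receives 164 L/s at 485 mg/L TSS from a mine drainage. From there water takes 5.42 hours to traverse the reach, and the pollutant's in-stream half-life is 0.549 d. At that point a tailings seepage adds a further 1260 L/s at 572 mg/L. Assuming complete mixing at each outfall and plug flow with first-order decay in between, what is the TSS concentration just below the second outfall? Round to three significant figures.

Mass balance: C = (6870·29.00 + 164.0·485.0) / 7034 = 278800/7034 = 39.63 mg/L; combined flow 7034 L/s.
Half-life 0.549 d → k = ln 2 / 0.549 = 1.263 d⁻¹.
First-order decay: C = 39.63·exp(−k·t) = 39.63·0.7519 = 29.80 mg/L.
At the second outfall, C = (7034·29.80 + 1260·572.0) / (7034 + 1260) = 112.2 mg/L.

112 mg/L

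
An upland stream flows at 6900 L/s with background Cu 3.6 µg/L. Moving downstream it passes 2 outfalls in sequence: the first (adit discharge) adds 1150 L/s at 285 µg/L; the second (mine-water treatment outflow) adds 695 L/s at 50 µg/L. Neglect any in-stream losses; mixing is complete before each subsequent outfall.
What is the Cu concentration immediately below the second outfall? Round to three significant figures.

44.3 µg/L

Below outfall 1: Q → 8050 L/s, C = (6900·3.600 + 1150·285.0)/8050 = 43.80 µg/L.
Below outfall 2: Q → 8745 L/s, C = (8050·43.80 + 695.0·50.00)/8745 = 44.29 µg/L.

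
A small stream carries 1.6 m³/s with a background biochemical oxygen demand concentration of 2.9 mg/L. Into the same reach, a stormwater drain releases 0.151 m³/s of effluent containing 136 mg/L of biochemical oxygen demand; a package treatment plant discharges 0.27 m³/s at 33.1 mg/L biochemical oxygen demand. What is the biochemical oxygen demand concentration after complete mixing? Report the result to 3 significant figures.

Conservation of mass: C = (1.600·2.900 + 0.1510·136.0 + 0.2700·33.10) / 2.021 = 34.11/2.021 = 16.88 mg/L.

16.9 mg/L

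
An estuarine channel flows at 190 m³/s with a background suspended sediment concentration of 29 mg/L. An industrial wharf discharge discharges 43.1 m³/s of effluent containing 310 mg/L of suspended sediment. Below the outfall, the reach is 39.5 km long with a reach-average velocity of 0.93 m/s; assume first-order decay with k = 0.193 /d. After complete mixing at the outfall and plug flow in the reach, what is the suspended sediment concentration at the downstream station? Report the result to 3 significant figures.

73.6 mg/L

After mixing, C = (190.0·29.00 + 43.10·310.0) / 233.1 = 18870/233.1 = 80.96 mg/L.
Travel time t = 39.5·1000 / 0.93 = 42470 s = 11.80 h.
First-order decay: C = 80.96·exp(−k·t) = 80.96·0.9095 = 73.63 mg/L.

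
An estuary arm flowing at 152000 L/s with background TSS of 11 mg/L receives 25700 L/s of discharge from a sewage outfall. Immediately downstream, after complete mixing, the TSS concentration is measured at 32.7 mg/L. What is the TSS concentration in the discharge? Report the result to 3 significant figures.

161 mg/L

Mass balance: 152000·11.00 + 25700·Cₑ = 177700·32.70
→ Cₑ = (177700·32.70 − 152000·11.00) / 25700 = 161.0 mg/L.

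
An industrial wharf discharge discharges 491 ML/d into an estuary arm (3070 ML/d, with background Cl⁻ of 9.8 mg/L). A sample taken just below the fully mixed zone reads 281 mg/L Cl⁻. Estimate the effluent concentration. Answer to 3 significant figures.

Mass balance: 3070·9.800 + 491.0·Cₑ = 3561·281.0
→ Cₑ = (3561·281.0 − 3070·9.800) / 491.0 = 1977 mg/L.

1980 mg/L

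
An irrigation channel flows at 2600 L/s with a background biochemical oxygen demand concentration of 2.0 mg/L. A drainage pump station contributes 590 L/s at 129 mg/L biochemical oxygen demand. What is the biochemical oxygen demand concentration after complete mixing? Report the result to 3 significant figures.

25.5 mg/L

Conservation of mass: C = (2600·2.000 + 590.0·129.0) / 3190 = 81310/3190 = 25.49 mg/L.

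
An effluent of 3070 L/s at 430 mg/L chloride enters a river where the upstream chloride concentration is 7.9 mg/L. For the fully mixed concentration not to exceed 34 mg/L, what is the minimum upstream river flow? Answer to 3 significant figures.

46600 L/s

Set C_mix = 34: (Q·7.900 + 3070·430.0) / (Q + 3070) = 34
→ Q = 3070·(430.0 − 34)/(34 − 7.900) = 46580 L/s.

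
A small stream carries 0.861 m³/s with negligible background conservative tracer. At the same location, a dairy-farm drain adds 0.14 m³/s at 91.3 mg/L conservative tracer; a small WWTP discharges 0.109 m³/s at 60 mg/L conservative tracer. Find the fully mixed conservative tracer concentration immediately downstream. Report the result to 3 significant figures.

Flow-weighted average: C = (0.8610·0 + 0.1400·91.30 + 0.1090·60.00) / 1.110 = 19.32/1.110 = 17.41 mg/L.

17.4 mg/L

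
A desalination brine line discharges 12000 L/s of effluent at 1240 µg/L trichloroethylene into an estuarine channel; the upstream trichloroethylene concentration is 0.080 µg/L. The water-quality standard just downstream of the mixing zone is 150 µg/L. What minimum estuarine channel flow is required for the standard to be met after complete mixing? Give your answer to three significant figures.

Set C_mix = 150: (Q·0.08000 + 12000·1240) / (Q + 12000) = 150
→ Q = 12000·(1240 − 150)/(150 − 0.08000) = 87250 L/s.

87200 L/s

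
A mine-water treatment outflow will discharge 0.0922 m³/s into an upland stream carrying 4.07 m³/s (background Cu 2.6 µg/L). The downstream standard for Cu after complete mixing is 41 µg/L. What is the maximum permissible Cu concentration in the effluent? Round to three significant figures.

1740 µg/L

At the limit, (Qr·Cr + Qe·Cₑ)/(Qr + Qe) = 41:
Cₑ = (4.162·41 − 4.070·2.600) / 0.09220 = 1736 µg/L.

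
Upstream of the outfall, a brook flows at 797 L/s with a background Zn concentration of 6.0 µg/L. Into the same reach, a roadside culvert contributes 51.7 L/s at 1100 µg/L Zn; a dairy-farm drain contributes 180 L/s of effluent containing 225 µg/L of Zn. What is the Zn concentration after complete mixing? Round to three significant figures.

99.3 µg/L

Conservation of mass: C = (797.0·6.000 + 51.70·1100 + 180.0·225.0) / 1029 = 102200/1029 = 99.30 µg/L.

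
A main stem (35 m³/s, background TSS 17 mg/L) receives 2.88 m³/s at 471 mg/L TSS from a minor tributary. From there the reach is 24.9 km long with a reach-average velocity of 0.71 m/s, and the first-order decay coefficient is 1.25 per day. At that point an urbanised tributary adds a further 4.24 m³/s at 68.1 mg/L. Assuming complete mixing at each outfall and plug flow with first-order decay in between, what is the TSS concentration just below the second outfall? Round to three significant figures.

Conservation of mass: C = (35.00·17.00 + 2.880·471.0) / 37.88 = 1951/37.88 = 51.52 mg/L; combined flow 37.88 m³/s.
Travel time t = 24.9·1000 / 0.71 = 35070 s = 9.742 h.
Applying C = C₀e^(−kt): 51.52 × 0.6021 = 31.02 mg/L.
Second outfall: C = (37.88·31.02 + 4.240·68.10)/42.12 = 34.75 mg/L.

34.7 mg/L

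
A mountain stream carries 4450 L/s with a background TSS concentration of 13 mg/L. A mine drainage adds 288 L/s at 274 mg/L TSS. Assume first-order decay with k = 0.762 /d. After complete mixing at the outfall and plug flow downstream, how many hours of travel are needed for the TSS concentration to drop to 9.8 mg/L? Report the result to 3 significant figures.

34.0 h

Conservation of mass: C = (4450·13.00 + 288.0·274.0) / 4738 = 136800/4738 = 28.86 mg/L.
28.86·exp(−k·t) = 9.8 → t = ln(28.86/9.8)/k = 122500 s = 34.02 h.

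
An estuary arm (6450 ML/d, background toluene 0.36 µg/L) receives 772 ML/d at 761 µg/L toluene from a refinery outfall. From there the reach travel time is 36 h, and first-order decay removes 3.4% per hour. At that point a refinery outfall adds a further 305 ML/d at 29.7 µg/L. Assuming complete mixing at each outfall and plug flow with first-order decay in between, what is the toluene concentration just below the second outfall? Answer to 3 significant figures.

Conservation of mass: C = (6450·0.3600 + 772.0·761.0) / 7222 = 589800/7222 = 81.67 µg/L; combined flow 7222 ML/d.
3.4%/h lost → k = −ln(1 − 0.034) = 0.03459 h⁻¹.
Decay over the reach: 81.67·exp(−kt) = 81.67·0.2879 = 23.51 µg/L.
At the second outfall, C = (7222·23.51 + 305.0·29.70) / (7222 + 305.0) = 23.76 µg/L.

23.8 µg/L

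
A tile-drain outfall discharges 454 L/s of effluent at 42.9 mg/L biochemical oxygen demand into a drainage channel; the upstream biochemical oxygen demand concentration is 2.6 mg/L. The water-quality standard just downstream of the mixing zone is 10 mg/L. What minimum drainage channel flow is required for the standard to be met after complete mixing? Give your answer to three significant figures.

Set C_mix = 10: (Q·2.600 + 454.0·42.90) / (Q + 454.0) = 10
→ Q = 454.0·(42.90 − 10)/(10 − 2.600) = 2018 L/s.

2020 L/s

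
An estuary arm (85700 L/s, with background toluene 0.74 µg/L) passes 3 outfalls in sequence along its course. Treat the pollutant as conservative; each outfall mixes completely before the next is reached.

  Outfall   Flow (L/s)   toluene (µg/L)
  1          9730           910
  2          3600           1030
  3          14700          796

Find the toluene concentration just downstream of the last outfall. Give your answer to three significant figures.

214 µg/L

After outfall 1: Q = 85700 + 9730 = 95430 L/s; C = (85700·0.7400 + 9730·910.0)/95430 = 93.45 µg/L.
After outfall 2: Q = 95430 + 3600 = 99030 L/s; C = (95430·93.45 + 3600·1030)/99030 = 127.5 µg/L.
After outfall 3: Q = 99030 + 14700 = 113700 L/s; C = (99030·127.5 + 14700·796.0)/113700 = 213.9 µg/L.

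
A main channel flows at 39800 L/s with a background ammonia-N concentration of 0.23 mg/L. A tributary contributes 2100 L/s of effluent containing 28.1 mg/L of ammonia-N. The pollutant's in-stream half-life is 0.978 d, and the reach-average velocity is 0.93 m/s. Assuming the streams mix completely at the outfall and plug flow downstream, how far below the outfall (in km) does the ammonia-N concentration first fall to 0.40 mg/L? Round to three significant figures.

159 km

After mixing, C = (39800·0.2300 + 2100·28.10) / 41900 = 68160/41900 = 1.627 mg/L.
Half-life 0.978 d → k = ln 2 / 0.978 = 0.7087 d⁻¹.
Set 1.627·exp(−k·t) = 0.40 → t = ln(1.627/0.40)/k = 171000 s = 47.51 h.
Distance = v·t = 0.93·171000 = 159100 m = 159.1 km.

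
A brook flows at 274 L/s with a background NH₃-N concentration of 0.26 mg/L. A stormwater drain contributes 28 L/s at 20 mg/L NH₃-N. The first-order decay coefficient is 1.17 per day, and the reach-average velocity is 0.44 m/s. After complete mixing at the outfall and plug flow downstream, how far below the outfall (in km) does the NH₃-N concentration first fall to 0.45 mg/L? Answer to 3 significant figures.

49.9 km

After mixing, C = (274.0·0.2600 + 28.00·20.00) / 302.0 = 631.2/302.0 = 2.090 mg/L.
Set 2.090·exp(−k·t) = 0.45 → t = ln(2.090/0.45)/k = 113400 s = 31.50 h.
Distance = v·t = 0.44·113400 = 49900 m = 49.90 km.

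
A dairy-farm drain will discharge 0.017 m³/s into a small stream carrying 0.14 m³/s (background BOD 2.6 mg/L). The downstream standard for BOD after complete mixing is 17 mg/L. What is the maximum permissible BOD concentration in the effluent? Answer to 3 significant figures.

136 mg/L

At the limit, (Qr·Cr + Qe·Cₑ)/(Qr + Qe) = 17:
Cₑ = (0.1570·17 − 0.1400·2.600) / 0.01700 = 135.6 mg/L.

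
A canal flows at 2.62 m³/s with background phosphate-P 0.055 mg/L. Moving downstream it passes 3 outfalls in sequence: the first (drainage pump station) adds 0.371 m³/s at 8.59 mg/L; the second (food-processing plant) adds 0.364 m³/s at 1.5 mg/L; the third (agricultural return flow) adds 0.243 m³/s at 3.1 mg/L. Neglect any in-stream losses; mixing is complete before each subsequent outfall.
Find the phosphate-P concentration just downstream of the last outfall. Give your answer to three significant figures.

Outfall 1: combined Q = 2.991 m³/s; C = (2.620·0.05500 + 0.3710·8.590)/2.991 = 1.114 mg/L.
Outfall 2: combined Q = 3.355 m³/s; C = (2.991·1.114 + 0.3640·1.500)/3.355 = 1.156 mg/L.
Outfall 3: combined Q = 3.598 m³/s; C = (3.355·1.156 + 0.2430·3.100)/3.598 = 1.287 mg/L.

1.29 mg/L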